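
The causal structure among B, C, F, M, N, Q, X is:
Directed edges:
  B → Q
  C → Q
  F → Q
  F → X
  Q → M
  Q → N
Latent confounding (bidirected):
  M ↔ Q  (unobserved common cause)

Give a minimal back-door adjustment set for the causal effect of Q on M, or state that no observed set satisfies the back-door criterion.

Q→M: no observed back-door set.

desc(Q)\{Q}={M,N}; candidates ⊆ {B,C,F,X}.
Q↔M: latent back-door arc(s) into Q.
size 0: {}; under {} Q still reaches {B,C,F,M,X} ∋ M.
size 1: {B}, {C}, {F} …(+1); under {B} Q still reaches {C,F,M,X} ∋ M.
size 2: {B,C}, {B,F}, {B,X} …(+3); under {B,C} Q still reaches {F,M,X} ∋ M.
Q↔M cannot be blocked by any observed set — no back-door set.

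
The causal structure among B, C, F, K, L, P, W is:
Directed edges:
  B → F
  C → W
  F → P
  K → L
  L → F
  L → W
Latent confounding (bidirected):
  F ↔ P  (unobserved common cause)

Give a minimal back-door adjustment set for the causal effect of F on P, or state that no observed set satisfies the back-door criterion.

desc(F)\{F}={P}; candidates ⊆ {B,C,K,L,W}.
F↔P: latent back-door arc(s) into F.
size 0: {}; under {} F still reaches {B,K,L,P,W} ∋ P.
size 1: {B}, {C}, {K} …(+2); under {B} F still reaches {K,L,P,W} ∋ P.
size 2: {B,C}, {B,K}, {B,L} …(+7); under {B,C} F still reaches {K,L,P,W} ∋ P.
F↔P cannot be blocked by any observed set — no back-door set.

F→P: no observed back-door set.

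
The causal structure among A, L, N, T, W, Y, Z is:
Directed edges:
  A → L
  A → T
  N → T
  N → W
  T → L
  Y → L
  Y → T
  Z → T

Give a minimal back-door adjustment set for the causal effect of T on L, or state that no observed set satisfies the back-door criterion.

desc(T)\{T}={L}; candidates ⊆ {A,N,W,Y,Z}.
size 0: {}; under {} T still reaches {A,L,N,W,Y,Z} ∋ L.
size 1: {A}, {N}, {W} …(+2); under {A} T still reaches {L,N,W,Y,Z} ∋ L.
{A,Y}: T⊥L given {A,Y} in G with T→· removed — back-door holds.

T→L: minimal back-door set {A, Y}.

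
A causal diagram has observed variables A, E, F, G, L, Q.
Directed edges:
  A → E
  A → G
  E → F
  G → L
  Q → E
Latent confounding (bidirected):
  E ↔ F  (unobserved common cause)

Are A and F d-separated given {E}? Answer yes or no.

Bayes-Ball from A | {E} reaches {F,G,L,Q}.
F ∈ reach(A|{E}) ⇒ A ⊥̸ F | {E}.

No — A and F are d-connected given {E}.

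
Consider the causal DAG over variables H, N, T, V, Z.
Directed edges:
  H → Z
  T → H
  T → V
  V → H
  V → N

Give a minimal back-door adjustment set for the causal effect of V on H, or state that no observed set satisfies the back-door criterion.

desc(V)\{V}={H,N,Z}; candidates ⊆ {T}.
size 0: {}; under {} V still reaches {H,T,Z} ∋ H.
{T}: V⊥H given {T} in G with V→· removed — back-door holds.

V→H: minimal back-door set {T}.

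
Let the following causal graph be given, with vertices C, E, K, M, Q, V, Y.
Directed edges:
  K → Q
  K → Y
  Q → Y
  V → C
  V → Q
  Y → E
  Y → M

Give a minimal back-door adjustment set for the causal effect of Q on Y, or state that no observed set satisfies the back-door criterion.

Q→Y: minimal back-door set {K}.

desc(Q)\{Q}={E,M,Y}; candidates ⊆ {C,K,V}.
size 0: {}; under {} Q still reaches {C,E,K,M,V,Y} ∋ Y.
{K}: Q⊥Y given {K} in G with Q→· removed — back-door holds.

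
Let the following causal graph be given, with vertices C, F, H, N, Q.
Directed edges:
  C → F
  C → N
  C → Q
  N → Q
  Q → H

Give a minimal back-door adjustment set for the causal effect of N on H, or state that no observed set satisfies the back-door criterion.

desc(N)\{N}={H,Q}; candidates ⊆ {C,F}.
size 0: {}; under {} N still reaches {C,F,H,Q} ∋ H.
{C}: N⊥H given {C} in G with N→· removed — back-door holds.

N→H: minimal back-door set {C}.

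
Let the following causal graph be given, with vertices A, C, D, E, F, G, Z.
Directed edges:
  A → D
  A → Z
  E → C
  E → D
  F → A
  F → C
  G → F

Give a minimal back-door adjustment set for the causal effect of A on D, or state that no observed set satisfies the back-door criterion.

A→D: minimal back-door set ∅.

desc(A)\{A}={D,Z}; candidates ⊆ {C,E,F,G}.
∅: A⊥D given ∅ in G with A→· removed — back-door holds.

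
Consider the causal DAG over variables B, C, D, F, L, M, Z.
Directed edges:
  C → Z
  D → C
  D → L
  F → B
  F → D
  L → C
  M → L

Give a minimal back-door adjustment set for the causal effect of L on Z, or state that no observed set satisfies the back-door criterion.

L→Z: minimal back-door set {D}.

desc(L)\{L}={C,Z}; candidates ⊆ {B,D,F,M}.
size 0: {}; under {} L still reaches {B,C,D,F,M,Z} ∋ Z.
{D}: L⊥Z given {D} in G with L→· removed — back-door holds.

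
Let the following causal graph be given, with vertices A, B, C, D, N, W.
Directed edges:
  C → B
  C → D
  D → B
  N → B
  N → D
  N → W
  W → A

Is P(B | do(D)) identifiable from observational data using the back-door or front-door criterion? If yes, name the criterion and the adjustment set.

P(B|do(D)): backdoor, adjust for {C, N}.

desc(D)\{D}={B}; candidates ⊆ {A,C,N,W}.
size 0: {}; under {} D still reaches {A,B,C,N,W} ∋ B.
size 1: {A}, {C}, {N} …(+1); under {A} D still reaches {B,C,N,W} ∋ B.
{C,N}: D⊥B given {C,N} in G with D→· removed — back-door holds.
P(B|do(D)) = Σ_{C,N} P(B|D,C,N)·P(C,N).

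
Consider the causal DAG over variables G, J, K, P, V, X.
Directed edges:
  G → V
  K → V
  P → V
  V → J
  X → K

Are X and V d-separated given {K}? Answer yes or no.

Bayes-Ball from X | {K} reaches ∅.
V ∉ reach(X|{K}) ⇒ X ⊥ V | {K}.

Yes — X ⊥ V | {K}.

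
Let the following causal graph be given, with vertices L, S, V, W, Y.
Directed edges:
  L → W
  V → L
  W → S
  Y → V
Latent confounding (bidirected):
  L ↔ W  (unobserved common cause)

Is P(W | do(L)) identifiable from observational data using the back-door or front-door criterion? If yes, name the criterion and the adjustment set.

desc(L)\{L}={S,W}; candidates ⊆ {V,Y}.
L↔W: latent back-door arc(s) into L.
size 0: {}; under {} L still reaches {S,V,W,Y} ∋ W.
size 1: {V}, {Y}; under {V} L still reaches {S,W} ∋ W.
size 2: {V,Y}; under {V,Y} L still reaches {S,W} ∋ W.
L↔W cannot be blocked by any observed set — no back-door set.
No mediator lies on a directed L→…→W path.
Neither criterion identifies P(W|do(L)) in this graph.

P(W|do(L)): not identifiable (no BD/FD set).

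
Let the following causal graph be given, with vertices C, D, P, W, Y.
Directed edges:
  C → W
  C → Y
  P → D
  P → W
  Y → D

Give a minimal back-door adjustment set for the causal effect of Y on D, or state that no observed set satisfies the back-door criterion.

desc(Y)\{Y}={D}; candidates ⊆ {C,P,W}.
∅: Y⊥D given ∅ in G with Y→· removed — back-door holds.

Y→D: minimal back-door set ∅.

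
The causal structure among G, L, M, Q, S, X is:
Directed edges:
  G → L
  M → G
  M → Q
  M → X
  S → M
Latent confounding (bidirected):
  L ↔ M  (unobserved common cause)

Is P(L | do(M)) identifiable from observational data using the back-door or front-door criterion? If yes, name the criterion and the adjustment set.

desc(M)\{M}={G,L,Q,X}; candidates ⊆ {S}.
M↔L: latent back-door arc(s) into M.
size 0: {}; under {} M still reaches {L,S} ∋ L.
size 1: {S}; under {S} M still reaches {L} ∋ L.
M↔L cannot be blocked by any observed set — no back-door set.
{G}: (i) intercepts every directed M→L path; (ii) no back-door M→{G}; (iii) {M} blocks every back-door {G}→L. Front-door holds.
P(L|do(M)) = Σ_{G} P(G|M) Σ_{M'} P(L|G,M')P(M').

P(L|do(M)): frontdoor, adjust for {G}.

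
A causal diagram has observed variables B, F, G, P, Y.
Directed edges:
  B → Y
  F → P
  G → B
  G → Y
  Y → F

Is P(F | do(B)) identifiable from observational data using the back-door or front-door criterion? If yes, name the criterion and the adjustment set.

P(F|do(B)): backdoor, adjust for {G}.

desc(B)\{B}={F,P,Y}; candidates ⊆ {G}.
size 0: {}; under {} B still reaches {F,G,P,Y} ∋ F.
{G}: B⊥F given {G} in G with B→· removed — back-door holds.
P(F|do(B)) = Σ_{G} P(F|B,G)·P(G).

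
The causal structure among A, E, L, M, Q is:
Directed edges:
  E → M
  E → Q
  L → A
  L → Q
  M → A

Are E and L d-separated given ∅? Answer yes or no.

Yes — E ⊥ L | ∅.

Bayes-Ball from E | ∅ reaches {A,M,Q}.
L ∉ reach(E|∅) ⇒ E ⊥ L | ∅.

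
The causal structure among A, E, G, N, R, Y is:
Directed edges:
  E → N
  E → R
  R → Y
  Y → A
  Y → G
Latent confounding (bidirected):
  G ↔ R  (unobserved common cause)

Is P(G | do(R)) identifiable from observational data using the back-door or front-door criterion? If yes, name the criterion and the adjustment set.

P(G|do(R)): frontdoor, adjust for {Y}.

desc(R)\{R}={A,G,Y}; candidates ⊆ {E,N}.
R↔G: latent back-door arc(s) into R.
size 0: {}; under {} R still reaches {E,G,N} ∋ G.
size 1: {E}, {N}; under {E} R still reaches {G} ∋ G.
size 2: {E,N}; under {E,N} R still reaches {G} ∋ G.
R↔G cannot be blocked by any observed set — no back-door set.
{Y}: (i) intercepts every directed R→G path; (ii) no back-door R→{Y}; (iii) {R} blocks every back-door {Y}→G. Front-door holds.
P(G|do(R)) = Σ_{Y} P(Y|R) Σ_{R'} P(G|Y,R')P(R').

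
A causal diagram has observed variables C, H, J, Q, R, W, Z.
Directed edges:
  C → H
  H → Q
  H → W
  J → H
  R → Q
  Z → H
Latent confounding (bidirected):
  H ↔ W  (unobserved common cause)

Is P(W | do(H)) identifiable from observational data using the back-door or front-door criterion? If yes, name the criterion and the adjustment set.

desc(H)\{H}={Q,W}; candidates ⊆ {C,J,R,Z}.
H↔W: latent back-door arc(s) into H.
size 0: {}; under {} H still reaches {C,J,W,Z} ∋ W.
size 1: {C}, {J}, {R} …(+1); under {C} H still reaches {J,W,Z} ∋ W.
size 2: {C,J}, {C,R}, {C,Z} …(+3); under {C,J} H still reaches {W,Z} ∋ W.
H↔W cannot be blocked by any observed set — no back-door set.
No mediator lies on a directed H→…→W path.
Neither criterion identifies P(W|do(H)) in this graph.

P(W|do(H)): not identifiable (no BD/FD set).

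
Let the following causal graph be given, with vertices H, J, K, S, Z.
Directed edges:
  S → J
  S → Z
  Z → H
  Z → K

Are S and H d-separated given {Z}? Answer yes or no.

Bayes-Ball from S | {Z} reaches {J}.
H ∉ reach(S|{Z}) ⇒ S ⊥ H | {Z}.

Yes — S ⊥ H | {Z}.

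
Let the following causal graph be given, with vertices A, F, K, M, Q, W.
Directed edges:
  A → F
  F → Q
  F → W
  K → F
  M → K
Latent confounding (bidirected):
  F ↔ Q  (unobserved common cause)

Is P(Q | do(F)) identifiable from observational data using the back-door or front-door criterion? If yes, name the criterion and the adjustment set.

desc(F)\{F}={Q,W}; candidates ⊆ {A,K,M}.
F↔Q: latent back-door arc(s) into F.
size 0: {}; under {} F still reaches {A,K,M,Q} ∋ Q.
size 1: {A}, {K}, {M}; under {A} F still reaches {K,M,Q} ∋ Q.
size 2: {A,K}, {A,M}, {K,M}; under {A,K} F still reaches {Q} ∋ Q.
F↔Q cannot be blocked by any observed set — no back-door set.
No mediator lies on a directed F→…→Q path.
Neither criterion identifies P(Q|do(F)) in this graph.

P(Q|do(F)): not identifiable (no BD/FD set).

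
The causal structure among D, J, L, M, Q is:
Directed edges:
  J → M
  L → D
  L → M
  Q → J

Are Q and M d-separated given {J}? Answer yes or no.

Yes — Q ⊥ M | {J}.

Bayes-Ball from Q | {J} reaches ∅.
M ∉ reach(Q|{J}) ⇒ Q ⊥ M | {J}.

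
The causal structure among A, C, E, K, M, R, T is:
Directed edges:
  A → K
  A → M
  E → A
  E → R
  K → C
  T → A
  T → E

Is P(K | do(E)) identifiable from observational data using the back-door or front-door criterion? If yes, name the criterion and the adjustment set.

P(K|do(E)): backdoor, adjust for {T}.

desc(E)\{E}={A,C,K,M,R}; candidates ⊆ {T}.
size 0: {}; under {} E still reaches {A,C,K,M,T} ∋ K.
{T}: E⊥K given {T} in G with E→· removed — back-door holds.
P(K|do(E)) = Σ_{T} P(K|E,T)·P(T).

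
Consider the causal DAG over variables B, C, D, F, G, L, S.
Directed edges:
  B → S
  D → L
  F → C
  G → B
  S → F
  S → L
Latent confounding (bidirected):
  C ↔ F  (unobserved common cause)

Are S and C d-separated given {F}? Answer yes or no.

No — S and C are d-connected given {F}.

Bayes-Ball from S | {F} reaches {B,C,G,L}.
C ∈ reach(S|{F}) ⇒ S ⊥̸ C | {F}.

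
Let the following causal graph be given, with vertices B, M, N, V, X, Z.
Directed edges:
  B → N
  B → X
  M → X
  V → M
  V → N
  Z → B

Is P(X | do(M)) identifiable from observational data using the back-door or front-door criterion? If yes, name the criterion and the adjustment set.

P(X|do(M)): backdoor, adjust for ∅.

desc(M)\{M}={X}; candidates ⊆ {B,N,V,Z}.
∅: M⊥X given ∅ in G with M→· removed — back-door holds.
P(X|do(M)) = P(X|M) — no adjustment needed.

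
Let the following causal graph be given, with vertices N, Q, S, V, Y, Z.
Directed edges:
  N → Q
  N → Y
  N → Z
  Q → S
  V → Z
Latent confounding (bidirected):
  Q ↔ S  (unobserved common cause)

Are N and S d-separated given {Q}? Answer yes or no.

Bayes-Ball from N | {Q} reaches {S,Y,Z}.
S ∈ reach(N|{Q}) ⇒ N ⊥̸ S | {Q}.

No — N and S are d-connected given {Q}.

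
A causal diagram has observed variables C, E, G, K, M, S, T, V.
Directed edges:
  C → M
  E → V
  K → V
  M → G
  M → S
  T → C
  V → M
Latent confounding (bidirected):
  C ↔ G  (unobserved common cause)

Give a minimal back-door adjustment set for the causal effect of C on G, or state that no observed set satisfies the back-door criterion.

C→G: no observed back-door set.

desc(C)\{C}={G,M,S}; candidates ⊆ {E,K,T,V}.
C↔G: latent back-door arc(s) into C.
size 0: {}; under {} C still reaches {G,T} ∋ G.
size 1: {E}, {K}, {T} …(+1); under {E} C still reaches {G,T} ∋ G.
size 2: {E,K}, {E,T}, {E,V} …(+3); under {E,K} C still reaches {G,T} ∋ G.
C↔G cannot be blocked by any observed set — no back-door set.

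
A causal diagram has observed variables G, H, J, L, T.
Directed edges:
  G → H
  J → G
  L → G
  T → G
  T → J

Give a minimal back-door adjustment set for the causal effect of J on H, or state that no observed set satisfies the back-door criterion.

J→H: minimal back-door set {T}.

desc(J)\{J}={G,H}; candidates ⊆ {L,T}.
size 0: {}; under {} J still reaches {G,H,T} ∋ H.
{T}: J⊥H given {T} in G with J→· removed — back-door holds.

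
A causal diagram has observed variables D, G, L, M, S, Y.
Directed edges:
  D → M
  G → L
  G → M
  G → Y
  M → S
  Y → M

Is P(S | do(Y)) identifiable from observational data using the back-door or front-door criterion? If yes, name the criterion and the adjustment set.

P(S|do(Y)): backdoor, adjust for {G}.

desc(Y)\{Y}={M,S}; candidates ⊆ {D,G,L}.
size 0: {}; under {} Y still reaches {G,L,M,S} ∋ S.
{G}: Y⊥S given {G} in G with Y→· removed — back-door holds.
P(S|do(Y)) = Σ_{G} P(S|Y,G)·P(G).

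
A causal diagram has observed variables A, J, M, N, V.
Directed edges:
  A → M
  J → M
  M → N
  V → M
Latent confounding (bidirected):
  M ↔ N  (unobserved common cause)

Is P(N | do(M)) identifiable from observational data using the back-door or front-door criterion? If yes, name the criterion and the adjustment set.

desc(M)\{M}={N}; candidates ⊆ {A,J,V}.
M↔N: latent back-door arc(s) into M.
size 0: {}; under {} M still reaches {A,J,N,V} ∋ N.
size 1: {A}, {J}, {V}; under {A} M still reaches {J,N,V} ∋ N.
size 2: {A,J}, {A,V}, {J,V}; under {A,J} M still reaches {N,V} ∋ N.
M↔N cannot be blocked by any observed set — no back-door set.
No mediator lies on a directed M→…→N path.
Neither criterion identifies P(N|do(M)) in this graph.

P(N|do(M)): not identifiable (no BD/FD set).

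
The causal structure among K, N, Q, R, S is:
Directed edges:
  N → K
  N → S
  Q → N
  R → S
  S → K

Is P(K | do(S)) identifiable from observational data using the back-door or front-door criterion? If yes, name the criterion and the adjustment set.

desc(S)\{S}={K}; candidates ⊆ {N,Q,R}.
size 0: {}; under {} S still reaches {K,N,Q,R} ∋ K.
{N}: S⊥K given {N} in G with S→· removed — back-door holds.
P(K|do(S)) = Σ_{N} P(K|S,N)·P(N).

P(K|do(S)): backdoor, adjust for {N}.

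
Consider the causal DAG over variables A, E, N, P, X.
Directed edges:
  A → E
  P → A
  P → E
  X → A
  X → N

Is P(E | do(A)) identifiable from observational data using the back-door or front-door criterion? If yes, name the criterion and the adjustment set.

desc(A)\{A}={E}; candidates ⊆ {N,P,X}.
size 0: {}; under {} A still reaches {E,N,P,X} ∋ E.
{P}: A⊥E given {P} in G with A→· removed — back-door holds.
P(E|do(A)) = Σ_{P} P(E|A,P)·P(P).

P(E|do(A)): backdoor, adjust for {P}.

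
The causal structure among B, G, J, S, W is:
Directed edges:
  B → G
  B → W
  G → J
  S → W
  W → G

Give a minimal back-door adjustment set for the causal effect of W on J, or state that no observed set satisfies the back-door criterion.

W→J: minimal back-door set {B}.

desc(W)\{W}={G,J}; candidates ⊆ {B,S}.
size 0: {}; under {} W still reaches {B,G,J,S} ∋ J.
{B}: W⊥J given {B} in G with W→· removed — back-door holds.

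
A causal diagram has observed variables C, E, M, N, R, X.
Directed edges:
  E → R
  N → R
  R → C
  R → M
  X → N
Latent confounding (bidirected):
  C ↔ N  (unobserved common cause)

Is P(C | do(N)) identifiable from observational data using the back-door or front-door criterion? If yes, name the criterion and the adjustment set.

P(C|do(N)): frontdoor, adjust for {R}.

desc(N)\{N}={C,M,R}; candidates ⊆ {E,X}.
N↔C: latent back-door arc(s) into N.
size 0: {}; under {} N still reaches {C,X} ∋ C.
size 1: {E}, {X}; under {E} N still reaches {C,X} ∋ C.
size 2: {E,X}; under {E,X} N still reaches {C} ∋ C.
N↔C cannot be blocked by any observed set — no back-door set.
{R}: (i) intercepts every directed N→C path; (ii) no back-door N→{R}; (iii) {N} blocks every back-door {R}→C. Front-door holds.
P(C|do(N)) = Σ_{R} P(R|N) Σ_{N'} P(C|R,N')P(N').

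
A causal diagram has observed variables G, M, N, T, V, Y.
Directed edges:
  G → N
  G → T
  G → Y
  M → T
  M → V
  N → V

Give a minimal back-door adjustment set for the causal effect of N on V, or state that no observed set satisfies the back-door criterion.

N→V: minimal back-door set ∅.

desc(N)\{N}={V}; candidates ⊆ {G,M,T,Y}.
∅: N⊥V given ∅ in G with N→· removed — back-door holds.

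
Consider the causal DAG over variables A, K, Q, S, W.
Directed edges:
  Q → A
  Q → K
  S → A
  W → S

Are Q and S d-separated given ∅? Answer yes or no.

Bayes-Ball from Q | ∅ reaches {A,K}.
S ∉ reach(Q|∅) ⇒ Q ⊥ S | ∅.

Yes — Q ⊥ S | ∅.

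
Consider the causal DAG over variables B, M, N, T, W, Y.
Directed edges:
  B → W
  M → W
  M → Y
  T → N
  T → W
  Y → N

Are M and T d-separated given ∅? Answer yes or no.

Bayes-Ball from M | ∅ reaches {N,W,Y}.
T ∉ reach(M|∅) ⇒ M ⊥ T | ∅.

Yes — M ⊥ T | ∅.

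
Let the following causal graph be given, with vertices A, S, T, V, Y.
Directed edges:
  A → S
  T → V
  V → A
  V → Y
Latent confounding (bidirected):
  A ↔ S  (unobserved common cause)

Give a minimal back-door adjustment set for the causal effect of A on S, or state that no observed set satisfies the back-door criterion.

desc(A)\{A}={S}; candidates ⊆ {T,V,Y}.
A↔S: latent back-door arc(s) into A.
size 0: {}; under {} A still reaches {S,T,V,Y} ∋ S.
size 1: {T}, {V}, {Y}; under {T} A still reaches {S,V,Y} ∋ S.
size 2: {T,V}, {T,Y}, {V,Y}; under {T,V} A still reaches {S} ∋ S.
A↔S cannot be blocked by any observed set — no back-door set.

A→S: no observed back-door set.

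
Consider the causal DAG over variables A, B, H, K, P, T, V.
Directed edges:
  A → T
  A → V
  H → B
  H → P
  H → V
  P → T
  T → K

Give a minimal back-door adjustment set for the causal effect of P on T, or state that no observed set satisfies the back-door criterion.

desc(P)\{P}={K,T}; candidates ⊆ {A,B,H,V}.
∅: P⊥T given ∅ in G with P→· removed — back-door holds.

P→T: minimal back-door set ∅.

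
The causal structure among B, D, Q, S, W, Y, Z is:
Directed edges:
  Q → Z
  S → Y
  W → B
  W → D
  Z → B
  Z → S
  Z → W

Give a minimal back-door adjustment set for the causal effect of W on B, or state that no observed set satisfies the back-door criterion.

W→B: minimal back-door set {Z}.

desc(W)\{W}={B,D}; candidates ⊆ {Q,S,Y,Z}.
size 0: {}; under {} W still reaches {B,Q,S,Y,Z} ∋ B.
{Z}: W⊥B given {Z} in G with W→· removed — back-door holds.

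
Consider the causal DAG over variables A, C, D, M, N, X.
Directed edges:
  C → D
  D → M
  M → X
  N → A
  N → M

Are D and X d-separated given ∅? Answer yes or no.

No — D and X are d-connected given ∅.

Bayes-Ball from D | ∅ reaches {C,M,X}.
X ∈ reach(D|∅) ⇒ D ⊥̸ X | ∅.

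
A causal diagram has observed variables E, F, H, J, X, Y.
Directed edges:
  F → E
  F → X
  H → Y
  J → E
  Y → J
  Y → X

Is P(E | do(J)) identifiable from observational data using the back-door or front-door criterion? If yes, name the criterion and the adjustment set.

P(E|do(J)): backdoor, adjust for ∅.

desc(J)\{J}={E}; candidates ⊆ {F,H,X,Y}.
∅: J⊥E given ∅ in G with J→· removed — back-door holds.
P(E|do(J)) = P(E|J) — no adjustment needed.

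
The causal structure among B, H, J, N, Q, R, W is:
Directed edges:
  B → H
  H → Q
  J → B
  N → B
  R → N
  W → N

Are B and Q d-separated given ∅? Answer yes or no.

Bayes-Ball from B | ∅ reaches {H,J,N,Q,R,W}.
Q ∈ reach(B|∅) ⇒ B ⊥̸ Q | ∅.

No — B and Q are d-connected given ∅.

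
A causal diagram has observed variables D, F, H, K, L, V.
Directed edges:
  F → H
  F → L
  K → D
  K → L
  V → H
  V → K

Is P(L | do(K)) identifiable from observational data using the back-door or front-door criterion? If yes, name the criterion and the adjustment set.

desc(K)\{K}={D,L}; candidates ⊆ {F,H,V}.
∅: K⊥L given ∅ in G with K→· removed — back-door holds.
P(L|do(K)) = P(L|K) — no adjustment needed.

P(L|do(K)): backdoor, adjust for ∅.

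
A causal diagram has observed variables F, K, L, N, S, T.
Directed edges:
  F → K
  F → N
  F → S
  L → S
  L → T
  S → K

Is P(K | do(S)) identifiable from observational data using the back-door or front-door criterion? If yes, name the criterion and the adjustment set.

desc(S)\{S}={K}; candidates ⊆ {F,L,N,T}.
size 0: {}; under {} S still reaches {F,K,L,N,T} ∋ K.
{F}: S⊥K given {F} in G with S→· removed — back-door holds.
P(K|do(S)) = Σ_{F} P(K|S,F)·P(F).

P(K|do(S)): backdoor, adjust for {F}.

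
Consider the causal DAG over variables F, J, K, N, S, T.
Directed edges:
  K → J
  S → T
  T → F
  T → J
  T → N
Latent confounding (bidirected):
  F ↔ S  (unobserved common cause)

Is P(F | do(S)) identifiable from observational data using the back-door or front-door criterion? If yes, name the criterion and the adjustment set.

P(F|do(S)): frontdoor, adjust for {T}.

desc(S)\{S}={F,J,N,T}; candidates ⊆ {K}.
S↔F: latent back-door arc(s) into S.
size 0: {}; under {} S still reaches {F} ∋ F.
size 1: {K}; under {K} S still reaches {F} ∋ F.
S↔F cannot be blocked by any observed set — no back-door set.
{T}: (i) intercepts every directed S→F path; (ii) no back-door S→{T}; (iii) {S} blocks every back-door {T}→F. Front-door holds.
P(F|do(S)) = Σ_{T} P(T|S) Σ_{S'} P(F|T,S')P(S').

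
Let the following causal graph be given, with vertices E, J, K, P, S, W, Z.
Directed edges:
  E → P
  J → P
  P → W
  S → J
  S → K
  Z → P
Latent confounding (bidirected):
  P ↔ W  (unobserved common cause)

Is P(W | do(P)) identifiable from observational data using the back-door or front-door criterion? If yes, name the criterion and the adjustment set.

P(W|do(P)): not identifiable (no BD/FD set).

desc(P)\{P}={W}; candidates ⊆ {E,J,K,S,Z}.
P↔W: latent back-door arc(s) into P.
size 0: {}; under {} P still reaches {E,J,K,S,W,Z} ∋ W.
size 1: {E}, {J}, {K} …(+2); under {E} P still reaches {J,K,S,W,Z} ∋ W.
size 2: {E,J}, {E,K}, {E,S} …(+7); under {E,J} P still reaches {W,Z} ∋ W.
P↔W cannot be blocked by any observed set — no back-door set.
No mediator lies on a directed P→…→W path.
Neither criterion identifies P(W|do(P)) in this graph.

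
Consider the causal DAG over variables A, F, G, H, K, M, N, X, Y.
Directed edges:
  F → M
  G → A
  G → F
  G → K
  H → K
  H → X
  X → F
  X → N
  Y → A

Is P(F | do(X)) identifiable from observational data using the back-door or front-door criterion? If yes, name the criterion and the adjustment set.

desc(X)\{X}={F,M,N}; candidates ⊆ {A,G,H,K,Y}.
∅: X⊥F given ∅ in G with X→· removed — back-door holds.
P(F|do(X)) = P(F|X) — no adjustment needed.

P(F|do(X)): backdoor, adjust for ∅.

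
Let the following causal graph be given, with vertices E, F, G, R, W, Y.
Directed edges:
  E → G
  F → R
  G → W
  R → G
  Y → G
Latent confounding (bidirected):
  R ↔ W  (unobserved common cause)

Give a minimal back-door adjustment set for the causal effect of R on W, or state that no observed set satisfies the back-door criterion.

desc(R)\{R}={G,W}; candidates ⊆ {E,F,Y}.
R↔W: latent back-door arc(s) into R.
size 0: {}; under {} R still reaches {F,W} ∋ W.
size 1: {E}, {F}, {Y}; under {E} R still reaches {F,W} ∋ W.
size 2: {E,F}, {E,Y}, {F,Y}; under {E,F} R still reaches {W} ∋ W.
R↔W cannot be blocked by any observed set — no back-door set.

R→W: no observed back-door set.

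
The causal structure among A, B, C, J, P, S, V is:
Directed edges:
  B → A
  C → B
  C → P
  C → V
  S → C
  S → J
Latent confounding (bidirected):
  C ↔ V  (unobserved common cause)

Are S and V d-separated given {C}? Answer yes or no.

Bayes-Ball from S | {C} reaches {J,V}.
V ∈ reach(S|{C}) ⇒ S ⊥̸ V | {C}.

No — S and V are d-connected given {C}.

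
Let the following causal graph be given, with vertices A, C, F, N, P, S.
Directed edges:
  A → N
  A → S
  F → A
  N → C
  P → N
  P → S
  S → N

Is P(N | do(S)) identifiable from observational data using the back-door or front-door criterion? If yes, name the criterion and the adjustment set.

desc(S)\{S}={C,N}; candidates ⊆ {A,F,P}.
size 0: {}; under {} S still reaches {A,C,F,N,P} ∋ N.
size 1: {A}, {F}, {P}; under {A} S still reaches {C,N,P} ∋ N.
{A,P}: S⊥N given {A,P} in G with S→· removed — back-door holds.
P(N|do(S)) = Σ_{A,P} P(N|S,A,P)·P(A,P).

P(N|do(S)): backdoor, adjust for {A, P}.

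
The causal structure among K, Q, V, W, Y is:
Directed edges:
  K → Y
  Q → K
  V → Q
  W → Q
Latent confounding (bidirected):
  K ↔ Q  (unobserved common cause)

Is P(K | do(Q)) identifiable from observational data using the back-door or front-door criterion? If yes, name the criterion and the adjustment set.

P(K|do(Q)): not identifiable (no BD/FD set).

desc(Q)\{Q}={K,Y}; candidates ⊆ {V,W}.
Q↔K: latent back-door arc(s) into Q.
size 0: {}; under {} Q still reaches {K,V,W,Y} ∋ K.
size 1: {V}, {W}; under {V} Q still reaches {K,W,Y} ∋ K.
size 2: {V,W}; under {V,W} Q still reaches {K,Y} ∋ K.
Q↔K cannot be blocked by any observed set — no back-door set.
No mediator lies on a directed Q→…→K path.
Neither criterion identifies P(K|do(Q)) in this graph.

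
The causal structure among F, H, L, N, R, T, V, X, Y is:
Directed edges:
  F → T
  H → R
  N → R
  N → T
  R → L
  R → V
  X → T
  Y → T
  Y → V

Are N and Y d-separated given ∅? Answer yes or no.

Bayes-Ball from N | ∅ reaches {L,R,T,V}.
Y ∉ reach(N|∅) ⇒ N ⊥ Y | ∅.

Yes — N ⊥ Y | ∅.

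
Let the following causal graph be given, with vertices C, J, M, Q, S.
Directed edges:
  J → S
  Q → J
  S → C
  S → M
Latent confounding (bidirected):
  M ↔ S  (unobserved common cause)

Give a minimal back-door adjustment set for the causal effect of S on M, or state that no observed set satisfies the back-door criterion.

desc(S)\{S}={C,M}; candidates ⊆ {J,Q}.
S↔M: latent back-door arc(s) into S.
size 0: {}; under {} S still reaches {J,M,Q} ∋ M.
size 1: {J}, {Q}; under {J} S still reaches {M} ∋ M.
size 2: {J,Q}; under {J,Q} S still reaches {M} ∋ M.
S↔M cannot be blocked by any observed set — no back-door set.

S→M: no observed back-door set.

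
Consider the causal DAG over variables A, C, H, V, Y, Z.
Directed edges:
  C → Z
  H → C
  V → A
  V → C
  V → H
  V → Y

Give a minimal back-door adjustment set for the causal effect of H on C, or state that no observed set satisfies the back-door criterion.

desc(H)\{H}={C,Z}; candidates ⊆ {A,V,Y}.
size 0: {}; under {} H still reaches {A,C,V,Y,Z} ∋ C.
{V}: H⊥C given {V} in G with H→· removed — back-door holds.

H→C: minimal back-door set {V}.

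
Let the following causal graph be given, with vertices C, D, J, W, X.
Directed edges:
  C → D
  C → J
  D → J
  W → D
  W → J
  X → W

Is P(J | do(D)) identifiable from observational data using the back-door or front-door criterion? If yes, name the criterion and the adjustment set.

desc(D)\{D}={J}; candidates ⊆ {C,W,X}.
size 0: {}; under {} D still reaches {C,J,W,X} ∋ J.
size 1: {C}, {W}, {X}; under {C} D still reaches {J,W,X} ∋ J.
{C,W}: D⊥J given {C,W} in G with D→· removed — back-door holds.
P(J|do(D)) = Σ_{C,W} P(J|D,C,W)·P(C,W).

P(J|do(D)): backdoor, adjust for {C, W}.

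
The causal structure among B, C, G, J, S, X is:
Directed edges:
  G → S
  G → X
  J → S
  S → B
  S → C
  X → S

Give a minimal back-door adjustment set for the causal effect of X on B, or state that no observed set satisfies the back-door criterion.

X→B: minimal back-door set {G}.

desc(X)\{X}={B,C,S}; candidates ⊆ {G,J}.
size 0: {}; under {} X still reaches {B,C,G,S} ∋ B.
{G}: X⊥B given {G} in G with X→· removed — back-door holds.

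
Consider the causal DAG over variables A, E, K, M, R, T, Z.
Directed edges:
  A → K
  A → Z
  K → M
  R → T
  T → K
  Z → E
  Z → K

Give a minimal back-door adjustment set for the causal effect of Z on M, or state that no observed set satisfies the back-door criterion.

desc(Z)\{Z}={E,K,M}; candidates ⊆ {A,R,T}.
size 0: {}; under {} Z still reaches {A,K,M} ∋ M.
{A}: Z⊥M given {A} in G with Z→· removed — back-door holds.

Z→M: minimal back-door set {A}.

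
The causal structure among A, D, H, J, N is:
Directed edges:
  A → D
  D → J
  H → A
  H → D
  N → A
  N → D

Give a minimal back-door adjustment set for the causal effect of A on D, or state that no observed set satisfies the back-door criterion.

desc(A)\{A}={D,J}; candidates ⊆ {H,N}.
size 0: {}; under {} A still reaches {D,H,J,N} ∋ D.
size 1: {H}, {N}; under {H} A still reaches {D,J,N} ∋ D.
{H,N}: A⊥D given {H,N} in G with A→· removed — back-door holds.

A→D: minimal back-door set {H, N}.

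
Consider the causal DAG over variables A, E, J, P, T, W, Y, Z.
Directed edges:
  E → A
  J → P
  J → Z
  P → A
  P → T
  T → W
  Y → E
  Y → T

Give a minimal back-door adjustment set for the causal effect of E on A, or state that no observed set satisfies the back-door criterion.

E→A: minimal back-door set ∅.

desc(E)\{E}={A}; candidates ⊆ {J,P,T,W,Y,Z}.
∅: E⊥A given ∅ in G with E→· removed — back-door holds.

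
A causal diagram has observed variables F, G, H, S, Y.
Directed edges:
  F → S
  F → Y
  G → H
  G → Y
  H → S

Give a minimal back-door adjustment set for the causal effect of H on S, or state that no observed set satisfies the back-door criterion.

desc(H)\{H}={S}; candidates ⊆ {F,G,Y}.
∅: H⊥S given ∅ in G with H→· removed — back-door holds.

H→S: minimal back-door set ∅.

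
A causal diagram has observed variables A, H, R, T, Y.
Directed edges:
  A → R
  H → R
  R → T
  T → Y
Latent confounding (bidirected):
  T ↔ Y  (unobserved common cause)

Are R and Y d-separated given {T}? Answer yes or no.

Bayes-Ball from R | {T} reaches {A,H,Y}.
Y ∈ reach(R|{T}) ⇒ R ⊥̸ Y | {T}.

No — R and Y are d-connected given {T}.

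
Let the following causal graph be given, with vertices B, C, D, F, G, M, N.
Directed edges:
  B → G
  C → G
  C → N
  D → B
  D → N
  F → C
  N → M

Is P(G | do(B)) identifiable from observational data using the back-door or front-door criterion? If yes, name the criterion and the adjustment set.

desc(B)\{B}={G}; candidates ⊆ {C,D,F,M,N}.
∅: B⊥G given ∅ in G with B→· removed — back-door holds.
P(G|do(B)) = P(G|B) — no adjustment needed.

P(G|do(B)): backdoor, adjust for ∅.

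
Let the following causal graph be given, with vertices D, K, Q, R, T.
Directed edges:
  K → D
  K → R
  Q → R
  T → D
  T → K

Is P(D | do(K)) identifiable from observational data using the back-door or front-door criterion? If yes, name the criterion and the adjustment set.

desc(K)\{K}={D,R}; candidates ⊆ {Q,T}.
size 0: {}; under {} K still reaches {D,T} ∋ D.
{T}: K⊥D given {T} in G with K→· removed — back-door holds.
P(D|do(K)) = Σ_{T} P(D|K,T)·P(T).

P(D|do(K)): backdoor, adjust for {T}.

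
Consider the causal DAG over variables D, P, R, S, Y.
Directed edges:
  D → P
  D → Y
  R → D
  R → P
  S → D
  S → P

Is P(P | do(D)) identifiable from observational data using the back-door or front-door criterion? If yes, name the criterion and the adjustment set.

desc(D)\{D}={P,Y}; candidates ⊆ {R,S}.
size 0: {}; under {} D still reaches {P,R,S} ∋ P.
size 1: {R}, {S}; under {R} D still reaches {P,S} ∋ P.
{R,S}: D⊥P given {R,S} in G with D→· removed — back-door holds.
P(P|do(D)) = Σ_{R,S} P(P|D,R,S)·P(R,S).

P(P|do(D)): backdoor, adjust for {R, S}.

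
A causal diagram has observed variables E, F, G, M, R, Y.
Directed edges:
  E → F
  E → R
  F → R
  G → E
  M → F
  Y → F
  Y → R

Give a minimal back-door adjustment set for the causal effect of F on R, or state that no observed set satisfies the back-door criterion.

F→R: minimal back-door set {E, Y}.

desc(F)\{F}={R}; candidates ⊆ {E,G,M,Y}.
size 0: {}; under {} F still reaches {E,G,M,R,Y} ∋ R.
size 1: {E}, {G}, {M} …(+1); under {E} F still reaches {M,R,Y} ∋ R.
{E,Y}: F⊥R given {E,Y} in G with F→· removed — back-door holds.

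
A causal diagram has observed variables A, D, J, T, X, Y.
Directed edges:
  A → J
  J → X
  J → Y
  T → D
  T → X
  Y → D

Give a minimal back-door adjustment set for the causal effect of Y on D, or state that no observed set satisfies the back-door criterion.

Y→D: minimal back-door set ∅.

desc(Y)\{Y}={D}; candidates ⊆ {A,J,T,X}.
∅: Y⊥D given ∅ in G with Y→· removed — back-door holds.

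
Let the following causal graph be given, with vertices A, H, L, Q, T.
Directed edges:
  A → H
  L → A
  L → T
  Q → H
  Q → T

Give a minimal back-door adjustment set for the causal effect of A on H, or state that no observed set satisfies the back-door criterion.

A→H: minimal back-door set ∅.

desc(A)\{A}={H}; candidates ⊆ {L,Q,T}.
∅: A⊥H given ∅ in G with A→· removed — back-door holds.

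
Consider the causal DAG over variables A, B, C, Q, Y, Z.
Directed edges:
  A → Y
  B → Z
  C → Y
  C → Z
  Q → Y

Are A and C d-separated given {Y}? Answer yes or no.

No — A and C are d-connected given {Y}.

Bayes-Ball from A | {Y} reaches {C,Q,Z}.
C ∈ reach(A|{Y}) ⇒ A ⊥̸ C | {Y}.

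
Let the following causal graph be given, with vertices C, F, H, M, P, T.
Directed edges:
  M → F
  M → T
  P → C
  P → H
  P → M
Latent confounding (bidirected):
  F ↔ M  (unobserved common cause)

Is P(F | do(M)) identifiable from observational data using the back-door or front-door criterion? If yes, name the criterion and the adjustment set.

desc(M)\{M}={F,T}; candidates ⊆ {C,H,P}.
M↔F: latent back-door arc(s) into M.
size 0: {}; under {} M still reaches {C,F,H,P} ∋ F.
size 1: {C}, {H}, {P}; under {C} M still reaches {F,H,P} ∋ F.
size 2: {C,H}, {C,P}, {H,P}; under {C,H} M still reaches {F,P} ∋ F.
M↔F cannot be blocked by any observed set — no back-door set.
No mediator lies on a directed M→…→F path.
Neither criterion identifies P(F|do(M)) in this graph.

P(F|do(M)): not identifiable (no BD/FD set).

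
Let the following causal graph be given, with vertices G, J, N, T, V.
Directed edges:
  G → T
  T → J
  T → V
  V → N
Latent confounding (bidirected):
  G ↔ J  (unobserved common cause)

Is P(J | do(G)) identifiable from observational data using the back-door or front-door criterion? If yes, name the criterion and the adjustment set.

P(J|do(G)): frontdoor, adjust for {T}.

desc(G)\{G}={J,N,T,V}; candidates ⊆ {—}.
G↔J: latent back-door arc(s) into G.
size 0: {}; under {} G still reaches {J} ∋ J.
G↔J cannot be blocked by any observed set — no back-door set.
{T}: (i) intercepts every directed G→J path; (ii) no back-door G→{T}; (iii) {G} blocks every back-door {T}→J. Front-door holds.
P(J|do(G)) = Σ_{T} P(T|G) Σ_{G'} P(J|T,G')P(G').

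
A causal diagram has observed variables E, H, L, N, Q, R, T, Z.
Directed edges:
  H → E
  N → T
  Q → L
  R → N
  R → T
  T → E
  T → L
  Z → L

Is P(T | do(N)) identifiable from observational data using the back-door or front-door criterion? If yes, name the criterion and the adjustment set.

desc(N)\{N}={E,L,T}; candidates ⊆ {H,Q,R,Z}.
size 0: {}; under {} N still reaches {E,L,R,T} ∋ T.
{R}: N⊥T given {R} in G with N→· removed — back-door holds.
P(T|do(N)) = Σ_{R} P(T|N,R)·P(R).

P(T|do(N)): backdoor, adjust for {R}.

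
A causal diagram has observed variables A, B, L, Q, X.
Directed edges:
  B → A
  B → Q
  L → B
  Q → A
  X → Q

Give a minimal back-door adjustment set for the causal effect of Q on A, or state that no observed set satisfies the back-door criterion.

desc(Q)\{Q}={A}; candidates ⊆ {B,L,X}.
size 0: {}; under {} Q still reaches {A,B,L,X} ∋ A.
{B}: Q⊥A given {B} in G with Q→· removed — back-door holds.

Q→A: minimal back-door set {B}.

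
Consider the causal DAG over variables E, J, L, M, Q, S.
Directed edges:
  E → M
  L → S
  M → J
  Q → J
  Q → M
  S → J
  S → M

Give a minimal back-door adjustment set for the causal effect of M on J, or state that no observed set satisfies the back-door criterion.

desc(M)\{M}={J}; candidates ⊆ {E,L,Q,S}.
size 0: {}; under {} M still reaches {E,J,L,Q,S} ∋ J.
size 1: {E}, {L}, {Q} …(+1); under {E} M still reaches {J,L,Q,S} ∋ J.
{Q,S}: M⊥J given {Q,S} in G with M→· removed — back-door holds.

M→J: minimal back-door set {Q, S}.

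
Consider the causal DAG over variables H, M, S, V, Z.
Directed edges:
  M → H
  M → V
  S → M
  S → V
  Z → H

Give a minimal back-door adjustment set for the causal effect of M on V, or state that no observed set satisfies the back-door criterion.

desc(M)\{M}={H,V}; candidates ⊆ {S,Z}.
size 0: {}; under {} M still reaches {S,V} ∋ V.
{S}: M⊥V given {S} in G with M→· removed — back-door holds.

M→V: minimal back-door set {S}.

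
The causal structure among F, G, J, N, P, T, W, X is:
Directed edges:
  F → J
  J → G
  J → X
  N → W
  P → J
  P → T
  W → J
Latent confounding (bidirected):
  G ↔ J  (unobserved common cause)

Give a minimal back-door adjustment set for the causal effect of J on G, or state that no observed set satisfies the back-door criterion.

desc(J)\{J}={G,X}; candidates ⊆ {F,N,P,T,W}.
J↔G: latent back-door arc(s) into J.
size 0: {}; under {} J still reaches {F,G,N,P,T,W} ∋ G.
size 1: {F}, {N}, {P} …(+2); under {F} J still reaches {G,N,P,T,W} ∋ G.
size 2: {F,N}, {F,P}, {F,T} …(+7); under {F,N} J still reaches {G,P,T,W} ∋ G.
J↔G cannot be blocked by any observed set — no back-door set.

J→G: no observed back-door set.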